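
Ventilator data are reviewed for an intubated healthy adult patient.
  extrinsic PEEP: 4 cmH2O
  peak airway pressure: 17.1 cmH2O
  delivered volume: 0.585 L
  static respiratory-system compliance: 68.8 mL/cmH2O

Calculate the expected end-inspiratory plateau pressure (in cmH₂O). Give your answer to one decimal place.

12.5

Pplat = PEEP + Vt / Cstat = 4 + 585 / 68.8 = 4 + 8.503 = 12.503 cmH2O.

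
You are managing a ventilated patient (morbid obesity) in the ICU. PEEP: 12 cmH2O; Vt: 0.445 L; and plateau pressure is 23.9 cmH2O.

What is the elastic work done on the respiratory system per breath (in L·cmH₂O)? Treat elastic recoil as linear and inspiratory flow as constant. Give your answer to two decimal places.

Elastic work ≈ ½ × (Pplat − PEEP) × Vt = 0.5 × (23.9 − 12) × 0.445 L = 0.5 × 11.9 × 0.445 = 2.648 L·cmH2O.

2.65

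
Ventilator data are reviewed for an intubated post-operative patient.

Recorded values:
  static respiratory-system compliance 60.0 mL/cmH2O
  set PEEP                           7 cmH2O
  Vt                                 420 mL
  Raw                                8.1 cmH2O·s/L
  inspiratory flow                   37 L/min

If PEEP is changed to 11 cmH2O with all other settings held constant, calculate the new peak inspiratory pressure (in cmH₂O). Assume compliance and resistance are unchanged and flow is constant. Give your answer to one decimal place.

23.0

Flow: 37 L/min ÷ 60 = 0.6167 L/s.
PIP = Vt/C + R·V̇ + PEEP (constant-flow equation of motion).
Only the baseline term changes: ΔPIP = ΔPEEP = 11 − 7 = 4.0 cmH2O.
Original PIP = 420/60.0 + 8.1×0.6167 + 7 = 18.995 cmH2O; new PIP = 18.995 + (4.0) = 22.995 cmH2O.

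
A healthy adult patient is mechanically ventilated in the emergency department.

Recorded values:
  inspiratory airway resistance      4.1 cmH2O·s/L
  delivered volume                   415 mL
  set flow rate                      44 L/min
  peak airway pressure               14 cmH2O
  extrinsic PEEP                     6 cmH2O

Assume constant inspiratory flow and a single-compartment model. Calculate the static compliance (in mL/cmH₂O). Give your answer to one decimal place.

83.1

Flow: 44 L/min ÷ 60 = 0.7333 L/s.
Equation of motion (constant flow): PIP = Vt/C + R·V̇ + PEEP.
Vt/C = PIP − R·V̇ − PEEP = 14 − 4.1×0.7333 − 6 = 14 − 3.007 − 6 = 4.993 cmH2O.
C = Vt / 4.993 = 415 / 4.993 = 83.116 mL/cmH2O.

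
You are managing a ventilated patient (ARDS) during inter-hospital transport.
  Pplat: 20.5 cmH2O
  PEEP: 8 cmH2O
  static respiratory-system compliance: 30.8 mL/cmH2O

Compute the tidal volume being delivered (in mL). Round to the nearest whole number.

385

Vt = Cstat × (Pplat − PEEP) = 30.8 × (20.5 − 8) = 30.8 × 12.5 = 385.0 mL.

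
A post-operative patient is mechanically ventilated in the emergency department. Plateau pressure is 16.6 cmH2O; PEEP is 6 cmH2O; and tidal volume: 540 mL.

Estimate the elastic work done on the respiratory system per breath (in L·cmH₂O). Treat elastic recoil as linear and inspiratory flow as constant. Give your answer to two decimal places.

Elastic work ≈ ½ × (Pplat − PEEP) × Vt = 0.5 × (16.6 − 6) × 0.540 L = 0.5 × 10.6 × 0.540 = 2.862 L·cmH2O.

2.86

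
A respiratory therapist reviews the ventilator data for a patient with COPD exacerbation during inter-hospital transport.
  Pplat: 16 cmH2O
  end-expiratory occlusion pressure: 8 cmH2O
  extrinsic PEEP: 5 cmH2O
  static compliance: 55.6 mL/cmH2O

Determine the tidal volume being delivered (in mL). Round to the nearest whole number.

End-expiratory occlusion gives total PEEP = 8 cmH2O (intrinsic PEEP = 8 − 5 = 3). Use total PEEP for the elastic gradient.
Vt = Cstat × (Pplat − PEEPtotal) = 55.6 × (16 − 8) = 55.6 × 8.0 = 444.8 mL.

445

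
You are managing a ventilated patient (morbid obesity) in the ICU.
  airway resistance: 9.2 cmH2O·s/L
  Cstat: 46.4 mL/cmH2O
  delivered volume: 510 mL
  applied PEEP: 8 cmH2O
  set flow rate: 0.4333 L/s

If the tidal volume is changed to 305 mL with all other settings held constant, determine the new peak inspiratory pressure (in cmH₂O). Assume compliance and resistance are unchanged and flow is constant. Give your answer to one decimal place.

PIP = Vt/C + R·V̇ + PEEP (constant-flow equation of motion).
Only the elastic term changes: ΔPIP = ΔVt / C = (305 − 510) / 46.4 = -4.418 cmH2O.
Original PIP = 510/46.4 + 9.2×0.4333 + 8 = 22.978 cmH2O; new PIP = 22.978 + (-4.418) = 18.56 cmH2O.

18.6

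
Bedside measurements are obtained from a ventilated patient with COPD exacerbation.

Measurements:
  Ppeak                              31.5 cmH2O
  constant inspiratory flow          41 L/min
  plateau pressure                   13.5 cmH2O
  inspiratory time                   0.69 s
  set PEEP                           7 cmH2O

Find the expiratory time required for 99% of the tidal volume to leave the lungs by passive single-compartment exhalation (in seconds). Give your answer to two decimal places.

Flow: 41 L/min ÷ 60 = 0.6833 L/s.
Vt = flow × Ti = 0.6833 L/s × 0.69 s × 1000 mL/L = 471.48 mL.
R = (PIP − Pplat)/V̇ = (31.5 − 13.5) / 0.6833 = 18.0/0.6833 = 26.343 cmH2O·s/L.
C = Vt/(Pplat − PEEP) = 471.48 / (13.5 − 7) = 471.48/6.5 = 72.535 mL/cmH2O.
τ = R × C = 26.343 × 0.07254 L/cmH2O = 1.911 s.
t = −τ·ln(1 − 0.99) = −1.911·ln(0.01) = 8.8 s.

8.80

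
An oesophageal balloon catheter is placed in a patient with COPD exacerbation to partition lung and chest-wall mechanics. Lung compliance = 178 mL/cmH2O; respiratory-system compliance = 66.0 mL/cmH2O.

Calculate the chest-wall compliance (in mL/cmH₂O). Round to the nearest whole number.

105

1/Ccw = 1/Crs − 1/CL.
1/Ccw = 1/66.0 − 1/178 = 0.009534.
Ccw = 104.89 mL/cmH2O.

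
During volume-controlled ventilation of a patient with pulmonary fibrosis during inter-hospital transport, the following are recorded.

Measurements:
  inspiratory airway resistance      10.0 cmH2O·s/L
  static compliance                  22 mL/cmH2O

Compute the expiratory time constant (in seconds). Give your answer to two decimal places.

τ = R × C = 10.0 × 22 mL/cmH2O = 10.0 × 0.022 L/cmH2O = 0.22 s.

0.22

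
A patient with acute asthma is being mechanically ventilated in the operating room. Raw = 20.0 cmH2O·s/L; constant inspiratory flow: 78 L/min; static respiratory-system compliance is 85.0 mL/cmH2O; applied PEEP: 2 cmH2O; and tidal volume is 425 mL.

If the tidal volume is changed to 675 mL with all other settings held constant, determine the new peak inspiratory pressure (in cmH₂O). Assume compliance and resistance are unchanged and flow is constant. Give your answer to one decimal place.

35.9

Flow: 78 L/min ÷ 60 = 1.3 L/s.
PIP = Vt/C + R·V̇ + PEEP (constant-flow equation of motion).
Only the elastic term changes: ΔPIP = ΔVt / C = (675 − 425) / 85.0 = 2.941 cmH2O.
Original PIP = 425/85.0 + 20.0×1.3 + 2 = 33.0 cmH2O; new PIP = 33.0 + (2.941) = 35.941 cmH2O.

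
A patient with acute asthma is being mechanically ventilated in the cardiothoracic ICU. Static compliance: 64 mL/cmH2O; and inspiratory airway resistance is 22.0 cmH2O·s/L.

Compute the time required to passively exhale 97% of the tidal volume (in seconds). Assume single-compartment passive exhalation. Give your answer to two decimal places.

τ = R × C = 22.0 × 64 mL/cmH2O = 22.0 × 0.064 L/cmH2O = 1.408 s.
Exhaled fraction f = 1 − e^(−t/τ) → t = −τ·ln(1 − f) = −1.408·ln(0.03) = 4.937 s.

4.94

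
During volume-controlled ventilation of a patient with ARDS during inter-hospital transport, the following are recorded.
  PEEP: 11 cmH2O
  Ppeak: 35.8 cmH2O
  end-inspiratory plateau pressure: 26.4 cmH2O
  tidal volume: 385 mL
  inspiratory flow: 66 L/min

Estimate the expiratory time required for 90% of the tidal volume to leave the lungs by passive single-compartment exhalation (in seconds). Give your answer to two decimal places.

Flow: 66 L/min ÷ 60 = 1.1 L/s.
R = (PIP − Pplat)/V̇ = (35.8 − 26.4) / 1.1 = 9.4/1.1 = 8.545 cmH2O·s/L.
C = Vt/(Pplat − PEEP) = 385.0 / (26.4 − 11) = 385.0/15.4 = 25.0 mL/cmH2O.
τ = R × C = 8.545 × 0.025 L/cmH2O = 0.2136 s.
t = −τ·ln(1 − 0.90) = −0.2136·ln(0.1) = 0.4918 s.

0.49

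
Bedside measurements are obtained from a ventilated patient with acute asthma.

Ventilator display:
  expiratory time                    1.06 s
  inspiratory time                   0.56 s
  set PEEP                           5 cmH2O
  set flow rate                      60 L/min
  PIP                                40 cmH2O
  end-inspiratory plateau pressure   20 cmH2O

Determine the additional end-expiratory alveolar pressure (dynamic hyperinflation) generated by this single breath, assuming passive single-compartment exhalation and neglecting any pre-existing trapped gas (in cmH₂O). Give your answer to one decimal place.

Flow: 60 L/min ÷ 60 = 1 L/s.
Vt = flow × Ti = 1 L/s × 0.56 s × 1000 mL/L = 560.0 mL.
R = (PIP − Pplat)/V̇ = (40 − 20) / 1 = 20.0/1 = 20.0 cmH2O·s/L.
C = Vt/(Pplat − PEEP) = 560.0 / (20 − 5) = 560.0/15.0 = 37.333 mL/cmH2O.
τ = R × C = 20.0 × 0.03733 L/cmH2O = 0.7466 s.
Fraction remaining = e^(−Te/τ) = e^(−1.06/0.7466) = 0.2418; trapped volume = 560.0 × 0.2418 = 135.41 mL.
Additional alveolar pressure from trapping ≈ V_trapped / C = 135.41 / 37.333 = 3.627 cmH2O.

3.6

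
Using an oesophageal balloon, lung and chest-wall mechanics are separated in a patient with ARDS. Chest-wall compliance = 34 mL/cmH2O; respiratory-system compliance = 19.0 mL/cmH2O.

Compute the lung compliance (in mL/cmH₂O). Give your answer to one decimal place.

43.1

1/CL = 1/Crs − 1/Ccw.
1/CL = 1/19.0 − 1/34 = 0.02322.
CL = 43.066 mL/cmH2O.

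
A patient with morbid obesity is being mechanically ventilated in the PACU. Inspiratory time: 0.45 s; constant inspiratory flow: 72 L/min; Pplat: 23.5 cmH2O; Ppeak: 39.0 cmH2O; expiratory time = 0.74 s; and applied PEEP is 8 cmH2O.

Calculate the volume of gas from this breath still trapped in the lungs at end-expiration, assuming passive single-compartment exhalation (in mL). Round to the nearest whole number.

104

Flow: 72 L/min ÷ 60 = 1.2 L/s.
Vt = flow × Ti = 1.2 L/s × 0.45 s × 1000 mL/L = 540.0 mL.
R = (PIP − Pplat)/V̇ = (39.0 − 23.5) / 1.2 = 15.5/1.2 = 12.917 cmH2O·s/L.
C = Vt/(Pplat − PEEP) = 540.0 / (23.5 − 8) = 540.0/15.5 = 34.839 mL/cmH2O.
τ = R × C = 12.917 × 0.03484 L/cmH2O = 0.45 s.
Fraction remaining = e^(−Te/τ) = e^(−0.74/0.45) = 0.1931.
Trapped volume = 540.0 × 0.1931 = 104.27 mL.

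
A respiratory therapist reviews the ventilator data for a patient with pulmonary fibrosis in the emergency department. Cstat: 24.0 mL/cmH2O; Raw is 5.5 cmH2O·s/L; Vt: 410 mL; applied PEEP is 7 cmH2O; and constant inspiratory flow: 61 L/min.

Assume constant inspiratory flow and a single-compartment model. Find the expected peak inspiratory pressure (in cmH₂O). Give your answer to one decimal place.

Flow: 61 L/min ÷ 60 = 1.0167 L/s.
Equation of motion (constant flow): PIP = Vt/C + R·V̇ + PEEP.
PIP = 410/24.0 + 5.5×1.0167 + 7 = 17.083 + 5.592 + 7 = 29.675 cmH2O.

29.7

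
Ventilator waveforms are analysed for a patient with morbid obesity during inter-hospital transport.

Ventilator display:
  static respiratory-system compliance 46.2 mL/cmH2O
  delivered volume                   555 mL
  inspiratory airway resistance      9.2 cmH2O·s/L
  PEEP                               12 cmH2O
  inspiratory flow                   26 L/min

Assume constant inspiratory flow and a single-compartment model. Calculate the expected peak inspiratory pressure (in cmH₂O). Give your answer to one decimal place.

28.0

Flow: 26 L/min ÷ 60 = 0.4333 L/s.
Equation of motion (constant flow): PIP = Vt/C + R·V̇ + PEEP.
PIP = 555/46.2 + 9.2×0.4333 + 12 = 12.013 + 3.986 + 12 = 27.999 cmH2O.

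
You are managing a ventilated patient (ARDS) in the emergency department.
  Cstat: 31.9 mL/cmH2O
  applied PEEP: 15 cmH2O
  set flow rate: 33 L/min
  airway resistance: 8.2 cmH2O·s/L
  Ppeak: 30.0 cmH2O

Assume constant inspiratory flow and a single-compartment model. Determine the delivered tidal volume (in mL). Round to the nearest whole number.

335

Flow: 33 L/min ÷ 60 = 0.55 L/s.
Equation of motion (constant flow): PIP = Vt/C + R·V̇ + PEEP.
Vt/C = PIP − R·V̇ − PEEP = 30.0 − 4.51 − 15 = 10.49 cmH2O.
Vt = C × 10.49 = 31.9 × 10.49 = 334.63 mL.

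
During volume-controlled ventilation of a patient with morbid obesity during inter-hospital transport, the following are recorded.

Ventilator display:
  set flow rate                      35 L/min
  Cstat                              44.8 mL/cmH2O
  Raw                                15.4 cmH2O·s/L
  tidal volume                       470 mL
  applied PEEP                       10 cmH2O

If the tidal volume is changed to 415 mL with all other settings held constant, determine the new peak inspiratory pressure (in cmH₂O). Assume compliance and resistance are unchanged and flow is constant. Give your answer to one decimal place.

Flow: 35 L/min ÷ 60 = 0.5833 L/s.
PIP = Vt/C + R·V̇ + PEEP (constant-flow equation of motion).
Only the elastic term changes: ΔPIP = ΔVt / C = (415 − 470) / 44.8 = -1.228 cmH2O.
Original PIP = 470/44.8 + 15.4×0.5833 + 10 = 29.474 cmH2O; new PIP = 29.474 + (-1.228) = 28.246 cmH2O.

28.2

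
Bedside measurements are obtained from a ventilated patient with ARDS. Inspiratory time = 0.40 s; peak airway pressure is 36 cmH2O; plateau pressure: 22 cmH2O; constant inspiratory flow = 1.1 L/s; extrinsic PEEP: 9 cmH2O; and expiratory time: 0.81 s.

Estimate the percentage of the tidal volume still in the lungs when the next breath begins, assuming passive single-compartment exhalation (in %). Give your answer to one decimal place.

Vt = flow × Ti = 1.1 L/s × 0.40 s × 1000 mL/L = 440.0 mL.
R = (PIP − Pplat)/V̇ = (36 − 22) / 1.1 = 14.0/1.1 = 12.727 cmH2O·s/L.
C = Vt/(Pplat − PEEP) = 440.0 / (22 − 9) = 440.0/13.0 = 33.846 mL/cmH2O.
τ = R × C = 12.727 × 0.03385 L/cmH2O = 0.4308 s.
Fraction remaining at end-expiration = e^(−Te/τ) = e^(−0.81/0.4308) = 0.1526 → 15.26%.

15.3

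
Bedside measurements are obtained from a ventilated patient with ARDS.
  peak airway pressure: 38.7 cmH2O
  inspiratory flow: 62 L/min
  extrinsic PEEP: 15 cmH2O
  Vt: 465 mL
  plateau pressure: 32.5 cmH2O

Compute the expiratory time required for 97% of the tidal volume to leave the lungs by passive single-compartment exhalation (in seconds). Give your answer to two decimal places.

0.56

Flow: 62 L/min ÷ 60 = 1.0333 L/s.
R = (PIP − Pplat)/V̇ = (38.7 − 32.5) / 1.0333 = 6.2/1.0333 = 6.0 cmH2O·s/L.
C = Vt/(Pplat − PEEP) = 465.0 / (32.5 − 15) = 465.0/17.5 = 26.571 mL/cmH2O.
τ = R × C = 6.0 × 0.02657 L/cmH2O = 0.1594 s.
t = −τ·ln(1 − 0.97) = −0.1594·ln(0.03) = 0.5589 s.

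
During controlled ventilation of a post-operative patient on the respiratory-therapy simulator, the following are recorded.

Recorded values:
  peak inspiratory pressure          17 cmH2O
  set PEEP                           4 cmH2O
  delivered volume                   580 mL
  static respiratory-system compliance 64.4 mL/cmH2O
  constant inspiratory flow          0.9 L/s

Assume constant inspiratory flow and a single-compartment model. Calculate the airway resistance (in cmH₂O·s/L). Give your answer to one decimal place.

4.4

Equation of motion (constant flow): PIP = Vt/C + R·V̇ + PEEP.
R·V̇ = PIP − Vt/C − PEEP = 17 − 580/64.4 − 4 = 17 − 9.006 − 4 = 3.994 cmH2O.
R = 3.994 / 0.9 = 4.438 cmH2O·s/L.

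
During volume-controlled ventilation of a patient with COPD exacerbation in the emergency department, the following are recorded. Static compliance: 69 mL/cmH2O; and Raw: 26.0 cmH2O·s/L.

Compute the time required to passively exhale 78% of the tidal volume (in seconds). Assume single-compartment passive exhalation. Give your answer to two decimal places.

2.72

τ = R × C = 26.0 × 69 mL/cmH2O = 26.0 × 0.069 L/cmH2O = 1.794 s.
Exhaled fraction f = 1 − e^(−t/τ) → t = −τ·ln(1 − f) = −1.794·ln(0.22) = 2.716 s.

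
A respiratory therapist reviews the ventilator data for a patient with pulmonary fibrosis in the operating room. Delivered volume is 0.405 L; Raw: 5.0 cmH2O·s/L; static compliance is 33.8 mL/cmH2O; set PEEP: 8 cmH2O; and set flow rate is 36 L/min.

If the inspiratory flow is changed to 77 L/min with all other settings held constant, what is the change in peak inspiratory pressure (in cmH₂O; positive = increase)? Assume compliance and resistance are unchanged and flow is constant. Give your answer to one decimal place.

Flow: 36 L/min ÷ 60 = 0.6 L/s.
New flow: 77 L/min ÷ 60 = 1.2833 L/s.
PIP = Vt/C + R·V̇ + PEEP (constant-flow equation of motion).
Only the resistive term changes: ΔPIP = R × ΔV̇ = 5.0 × (1.2833 − 0.6) = 5.0 × 0.6833 = 3.417 cmH2O.

3.4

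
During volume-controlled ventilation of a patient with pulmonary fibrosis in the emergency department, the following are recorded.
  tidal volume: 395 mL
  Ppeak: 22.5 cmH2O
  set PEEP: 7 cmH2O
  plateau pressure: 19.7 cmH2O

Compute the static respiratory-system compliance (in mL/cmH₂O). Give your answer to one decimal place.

Cstat = Vt / (Pplat − PEEP) = 395 / (19.7 − 7) = 395 / 12.7 = 31.102 mL/cmH2O.

31.1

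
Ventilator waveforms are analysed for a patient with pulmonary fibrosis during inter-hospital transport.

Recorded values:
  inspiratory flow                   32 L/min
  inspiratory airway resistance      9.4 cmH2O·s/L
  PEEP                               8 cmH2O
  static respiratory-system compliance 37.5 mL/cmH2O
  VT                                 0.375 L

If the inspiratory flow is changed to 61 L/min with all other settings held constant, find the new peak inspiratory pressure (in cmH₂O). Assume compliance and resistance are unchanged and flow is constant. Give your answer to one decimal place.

27.6

Flow: 32 L/min ÷ 60 = 0.5333 L/s.
New flow: 61 L/min ÷ 60 = 1.0167 L/s.
PIP = Vt/C + R·V̇ + PEEP (constant-flow equation of motion).
Only the resistive term changes: ΔPIP = R × ΔV̇ = 9.4 × (1.0167 − 0.5333) = 9.4 × 0.4834 = 4.544 cmH2O.
Original PIP = 375/37.5 + 9.4×0.5333 + 8 = 23.013 cmH2O; new PIP = 23.013 + (4.544) = 27.557 cmH2O.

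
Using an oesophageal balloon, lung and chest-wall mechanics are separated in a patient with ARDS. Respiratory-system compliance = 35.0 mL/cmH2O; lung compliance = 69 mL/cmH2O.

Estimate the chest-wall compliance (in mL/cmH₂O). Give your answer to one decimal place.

71.0

1/Ccw = 1/Crs − 1/CL.
1/Ccw = 1/35.0 − 1/69 = 0.01408.
Ccw = 71.023 mL/cmH2O.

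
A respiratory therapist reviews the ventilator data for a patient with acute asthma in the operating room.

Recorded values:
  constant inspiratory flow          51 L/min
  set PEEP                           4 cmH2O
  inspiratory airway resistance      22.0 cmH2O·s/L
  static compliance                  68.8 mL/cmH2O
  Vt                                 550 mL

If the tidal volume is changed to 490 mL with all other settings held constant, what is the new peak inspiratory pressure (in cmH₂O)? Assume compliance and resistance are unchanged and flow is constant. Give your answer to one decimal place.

29.8

Flow: 51 L/min ÷ 60 = 0.85 L/s.
PIP = Vt/C + R·V̇ + PEEP (constant-flow equation of motion).
Only the elastic term changes: ΔPIP = ΔVt / C = (490 − 550) / 68.8 = -0.8721 cmH2O.
Original PIP = 550/68.8 + 22.0×0.85 + 4 = 30.694 cmH2O; new PIP = 30.694 + (-0.8721) = 29.822 cmH2O.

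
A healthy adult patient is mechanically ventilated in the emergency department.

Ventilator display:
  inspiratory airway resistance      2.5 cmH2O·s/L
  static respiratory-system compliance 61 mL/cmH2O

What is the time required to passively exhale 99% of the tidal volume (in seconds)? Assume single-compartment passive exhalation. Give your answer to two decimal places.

0.70

τ = R × C = 2.5 × 61 mL/cmH2O = 2.5 × 0.061 L/cmH2O = 0.1525 s.
Exhaled fraction f = 1 − e^(−t/τ) → t = −τ·ln(1 − f) = −0.1525·ln(0.01) = 0.7023 s.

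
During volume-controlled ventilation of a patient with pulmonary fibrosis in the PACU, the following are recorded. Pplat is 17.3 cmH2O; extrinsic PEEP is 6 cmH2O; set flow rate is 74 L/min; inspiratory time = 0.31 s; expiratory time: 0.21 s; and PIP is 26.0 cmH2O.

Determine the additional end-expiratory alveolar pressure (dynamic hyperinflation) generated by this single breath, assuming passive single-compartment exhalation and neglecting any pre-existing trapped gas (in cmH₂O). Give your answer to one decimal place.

Flow: 74 L/min ÷ 60 = 1.2333 L/s.
Vt = flow × Ti = 1.2333 L/s × 0.31 s × 1000 mL/L = 382.32 mL.
R = (PIP − Pplat)/V̇ = (26.0 − 17.3) / 1.2333 = 8.7/1.2333 = 7.054 cmH2O·s/L.
C = Vt/(Pplat − PEEP) = 382.32 / (17.3 − 6) = 382.32/11.3 = 33.834 mL/cmH2O.
τ = R × C = 7.054 × 0.03383 L/cmH2O = 0.2386 s.
Fraction remaining = e^(−Te/τ) = e^(−0.21/0.2386) = 0.4147; trapped volume = 382.32 × 0.4147 = 158.55 mL.
Additional alveolar pressure from trapping ≈ V_trapped / C = 158.55 / 33.834 = 4.686 cmH2O.

4.7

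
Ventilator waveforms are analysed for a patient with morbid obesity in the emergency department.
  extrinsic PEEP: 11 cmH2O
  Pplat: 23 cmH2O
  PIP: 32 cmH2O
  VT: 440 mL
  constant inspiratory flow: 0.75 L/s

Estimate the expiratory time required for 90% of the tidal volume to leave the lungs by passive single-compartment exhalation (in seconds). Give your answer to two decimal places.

R = (PIP − Pplat)/V̇ = (32 − 23) / 0.75 = 9.0/0.75 = 12.0 cmH2O·s/L.
C = Vt/(Pplat − PEEP) = 440.0 / (23 − 11) = 440.0/12.0 = 36.667 mL/cmH2O.
τ = R × C = 12.0 × 0.03667 L/cmH2O = 0.44 s.
t = −τ·ln(1 − 0.90) = −0.44·ln(0.1) = 1.013 s.

1.01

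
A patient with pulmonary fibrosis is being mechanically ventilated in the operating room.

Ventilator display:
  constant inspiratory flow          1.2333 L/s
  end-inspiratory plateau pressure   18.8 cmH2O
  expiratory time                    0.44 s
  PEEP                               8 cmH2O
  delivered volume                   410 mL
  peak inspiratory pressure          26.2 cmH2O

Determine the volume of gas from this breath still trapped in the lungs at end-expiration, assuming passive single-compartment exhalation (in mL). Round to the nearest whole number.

59

R = (PIP − Pplat)/V̇ = (26.2 − 18.8) / 1.2333 = 7.4/1.2333 = 6.0 cmH2O·s/L.
C = Vt/(Pplat − PEEP) = 410.0 / (18.8 − 8) = 410.0/10.8 = 37.963 mL/cmH2O.
τ = R × C = 6.0 × 0.03796 L/cmH2O = 0.2278 s.
Fraction remaining = e^(−Te/τ) = e^(−0.44/0.2278) = 0.1449.
Trapped volume = 410.0 × 0.1449 = 59.409 mL.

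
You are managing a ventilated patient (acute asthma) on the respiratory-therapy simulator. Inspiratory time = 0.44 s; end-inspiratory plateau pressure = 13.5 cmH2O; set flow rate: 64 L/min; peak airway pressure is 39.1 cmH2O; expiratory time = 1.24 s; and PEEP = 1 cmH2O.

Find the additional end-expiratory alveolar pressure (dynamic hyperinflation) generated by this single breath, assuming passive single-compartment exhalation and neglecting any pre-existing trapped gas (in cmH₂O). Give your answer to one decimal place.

Flow: 64 L/min ÷ 60 = 1.0667 L/s.
Vt = flow × Ti = 1.0667 L/s × 0.44 s × 1000 mL/L = 469.35 mL.
R = (PIP − Pplat)/V̇ = (39.1 − 13.5) / 1.0667 = 25.6/1.0667 = 23.999 cmH2O·s/L.
C = Vt/(Pplat − PEEP) = 469.35 / (13.5 − 1) = 469.35/12.5 = 37.548 mL/cmH2O.
τ = R × C = 23.999 × 0.03755 L/cmH2O = 0.9012 s.
Fraction remaining = e^(−Te/τ) = e^(−1.24/0.9012) = 0.2526; trapped volume = 469.35 × 0.2526 = 118.56 mL.
Additional alveolar pressure from trapping ≈ V_trapped / C = 118.56 / 37.548 = 3.158 cmH2O.

3.2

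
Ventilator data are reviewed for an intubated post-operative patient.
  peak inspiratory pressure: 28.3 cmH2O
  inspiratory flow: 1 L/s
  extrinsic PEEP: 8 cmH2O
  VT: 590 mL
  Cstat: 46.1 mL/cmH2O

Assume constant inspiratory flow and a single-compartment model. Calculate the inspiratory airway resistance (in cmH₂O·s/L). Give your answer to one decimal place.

7.5

Equation of motion (constant flow): PIP = Vt/C + R·V̇ + PEEP.
R·V̇ = PIP − Vt/C − PEEP = 28.3 − 590/46.1 − 8 = 28.3 − 12.798 − 8 = 7.502 cmH2O.
R = 7.502 / 1 = 7.502 cmH2O·s/L.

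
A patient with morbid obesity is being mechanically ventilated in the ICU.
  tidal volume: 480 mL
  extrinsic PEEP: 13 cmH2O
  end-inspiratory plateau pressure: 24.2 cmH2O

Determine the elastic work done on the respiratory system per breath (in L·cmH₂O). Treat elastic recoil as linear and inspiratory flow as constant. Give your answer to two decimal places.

Elastic work ≈ ½ × (Pplat − PEEP) × Vt = 0.5 × (24.2 − 13) × 0.480 L = 0.5 × 11.2 × 0.480 = 2.688 L·cmH2O.

2.69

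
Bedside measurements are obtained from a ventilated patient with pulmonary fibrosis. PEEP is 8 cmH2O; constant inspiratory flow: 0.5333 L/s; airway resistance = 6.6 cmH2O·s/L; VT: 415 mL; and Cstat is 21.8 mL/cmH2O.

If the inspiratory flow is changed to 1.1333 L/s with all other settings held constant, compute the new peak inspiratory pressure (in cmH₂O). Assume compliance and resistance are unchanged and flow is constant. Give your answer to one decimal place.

PIP = Vt/C + R·V̇ + PEEP (constant-flow equation of motion).
Only the resistive term changes: ΔPIP = R × ΔV̇ = 6.6 × (1.1333 − 0.5333) = 6.6 × 0.6 = 3.96 cmH2O.
Original PIP = 415/21.8 + 6.6×0.5333 + 8 = 30.556 cmH2O; new PIP = 30.556 + (3.96) = 34.516 cmH2O.

34.5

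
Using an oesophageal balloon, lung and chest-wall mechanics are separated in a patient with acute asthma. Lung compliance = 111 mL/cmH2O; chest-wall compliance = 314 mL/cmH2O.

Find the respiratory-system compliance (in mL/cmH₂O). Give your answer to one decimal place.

82.0

Lung and chest wall are elastances in series: 1/Crs = 1/CL + 1/Ccw.
1/Crs = 1/111 + 1/314 = 0.01219.
Crs = 82.034 mL/cmH2O.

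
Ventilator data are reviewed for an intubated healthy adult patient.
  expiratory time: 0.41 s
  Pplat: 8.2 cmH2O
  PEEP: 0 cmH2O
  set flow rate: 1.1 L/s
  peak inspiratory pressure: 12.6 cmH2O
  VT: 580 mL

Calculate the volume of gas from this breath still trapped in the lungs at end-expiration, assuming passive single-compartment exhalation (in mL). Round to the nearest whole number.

R = (PIP − Pplat)/V̇ = (12.6 − 8.2) / 1.1 = 4.4/1.1 = 4.0 cmH2O·s/L.
C = Vt/(Pplat − PEEP) = 580.0 / (8.2 − 0) = 580.0/8.2 = 70.732 mL/cmH2O.
τ = R × C = 4.0 × 0.07073 L/cmH2O = 0.2829 s.
Fraction remaining = e^(−Te/τ) = e^(−0.41/0.2829) = 0.2347.
Trapped volume = 580.0 × 0.2347 = 136.13 mL.

136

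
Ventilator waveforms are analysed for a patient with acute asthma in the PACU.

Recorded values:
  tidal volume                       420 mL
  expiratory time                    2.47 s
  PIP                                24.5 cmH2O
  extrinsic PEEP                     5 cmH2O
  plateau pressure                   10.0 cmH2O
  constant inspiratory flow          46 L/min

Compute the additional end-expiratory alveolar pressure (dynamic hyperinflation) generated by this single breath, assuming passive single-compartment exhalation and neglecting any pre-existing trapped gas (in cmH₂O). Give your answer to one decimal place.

Flow: 46 L/min ÷ 60 = 0.7667 L/s.
R = (PIP − Pplat)/V̇ = (24.5 − 10.0) / 0.7667 = 14.5/0.7667 = 18.912 cmH2O·s/L.
C = Vt/(Pplat − PEEP) = 420.0 / (10.0 − 5) = 420.0/5.0 = 84.0 mL/cmH2O.
τ = R × C = 18.912 × 0.084 L/cmH2O = 1.589 s.
Fraction remaining = e^(−Te/τ) = e^(−2.47/1.589) = 0.2113; trapped volume = 420.0 × 0.2113 = 88.746 mL.
Additional alveolar pressure from trapping ≈ V_trapped / C = 88.746 / 84.0 = 1.057 cmH2O.

1.1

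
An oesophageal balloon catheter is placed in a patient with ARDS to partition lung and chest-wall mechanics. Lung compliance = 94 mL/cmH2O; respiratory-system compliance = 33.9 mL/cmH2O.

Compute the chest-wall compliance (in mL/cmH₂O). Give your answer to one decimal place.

1/Ccw = 1/Crs − 1/CL.
1/Ccw = 1/33.9 − 1/94 = 0.01886.
Ccw = 53.022 mL/cmH2O.

53.0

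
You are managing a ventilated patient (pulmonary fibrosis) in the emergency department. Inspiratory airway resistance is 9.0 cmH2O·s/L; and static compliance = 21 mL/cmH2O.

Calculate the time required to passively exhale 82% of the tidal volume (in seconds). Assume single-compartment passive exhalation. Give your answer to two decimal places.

τ = R × C = 9.0 × 21 mL/cmH2O = 9.0 × 0.021 L/cmH2O = 0.189 s.
Exhaled fraction f = 1 − e^(−t/τ) → t = −τ·ln(1 − f) = −0.189·ln(0.18) = 0.3241 s.

0.32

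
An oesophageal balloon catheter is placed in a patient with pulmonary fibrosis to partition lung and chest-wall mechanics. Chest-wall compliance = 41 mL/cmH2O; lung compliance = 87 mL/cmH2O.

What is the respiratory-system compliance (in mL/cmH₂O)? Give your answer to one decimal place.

27.9

Lung and chest wall are elastances in series: 1/Crs = 1/CL + 1/Ccw.
1/Crs = 1/87 + 1/41 = 0.03588.
Crs = 27.871 mL/cmH2O.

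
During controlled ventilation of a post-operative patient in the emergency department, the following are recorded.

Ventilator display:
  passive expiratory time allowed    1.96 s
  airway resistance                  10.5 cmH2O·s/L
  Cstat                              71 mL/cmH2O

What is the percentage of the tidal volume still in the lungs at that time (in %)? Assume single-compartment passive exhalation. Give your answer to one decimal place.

τ = R × C = 10.5 × 71 mL/cmH2O = 10.5 × 0.071 L/cmH2O = 0.7455 s.
Passive exhalation: V(t)/V₀ = e^(−t/τ) = e^(−1.96/0.7455) = 0.07214.
Fraction remaining = 0.07214 → 7.214%.

7.2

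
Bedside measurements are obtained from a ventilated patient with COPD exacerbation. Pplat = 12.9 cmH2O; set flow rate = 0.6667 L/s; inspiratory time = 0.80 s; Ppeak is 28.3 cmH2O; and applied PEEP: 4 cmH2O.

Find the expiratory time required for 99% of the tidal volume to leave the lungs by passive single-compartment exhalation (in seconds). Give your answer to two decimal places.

Vt = flow × Ti = 0.6667 L/s × 0.80 s × 1000 mL/L = 533.36 mL.
R = (PIP − Pplat)/V̇ = (28.3 − 12.9) / 0.6667 = 15.4/0.6667 = 23.099 cmH2O·s/L.
C = Vt/(Pplat − PEEP) = 533.36 / (12.9 − 4) = 533.36/8.9 = 59.928 mL/cmH2O.
τ = R × C = 23.099 × 0.05993 L/cmH2O = 1.384 s.
t = −τ·ln(1 − 0.99) = −1.384·ln(0.01) = 6.374 s.

6.37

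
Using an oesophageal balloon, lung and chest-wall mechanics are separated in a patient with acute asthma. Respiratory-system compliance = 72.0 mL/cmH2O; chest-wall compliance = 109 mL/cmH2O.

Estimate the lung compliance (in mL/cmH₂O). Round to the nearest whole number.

212

1/CL = 1/Crs − 1/Ccw.
1/CL = 1/72.0 − 1/109 = 0.004715.
CL = 212.09 mL/cmH2O.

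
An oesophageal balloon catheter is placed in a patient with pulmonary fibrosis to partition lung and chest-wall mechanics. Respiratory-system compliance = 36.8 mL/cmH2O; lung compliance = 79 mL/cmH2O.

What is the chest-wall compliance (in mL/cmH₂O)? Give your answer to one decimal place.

68.9

1/Ccw = 1/Crs − 1/CL.
1/Ccw = 1/36.8 − 1/79 = 0.01452.
Ccw = 68.871 mL/cmH2O.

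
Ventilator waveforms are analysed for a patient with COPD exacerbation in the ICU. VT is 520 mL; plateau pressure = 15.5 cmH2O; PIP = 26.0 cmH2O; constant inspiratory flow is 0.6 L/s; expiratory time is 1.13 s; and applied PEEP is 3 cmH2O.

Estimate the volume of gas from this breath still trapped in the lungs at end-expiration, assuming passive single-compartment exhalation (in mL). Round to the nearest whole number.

R = (PIP − Pplat)/V̇ = (26.0 − 15.5) / 0.6 = 10.5/0.6 = 17.5 cmH2O·s/L.
C = Vt/(Pplat − PEEP) = 520.0 / (15.5 − 3) = 520.0/12.5 = 41.6 mL/cmH2O.
τ = R × C = 17.5 × 0.0416 L/cmH2O = 0.728 s.
Fraction remaining = e^(−Te/τ) = e^(−1.13/0.728) = 0.2118.
Trapped volume = 520.0 × 0.2118 = 110.14 mL.

110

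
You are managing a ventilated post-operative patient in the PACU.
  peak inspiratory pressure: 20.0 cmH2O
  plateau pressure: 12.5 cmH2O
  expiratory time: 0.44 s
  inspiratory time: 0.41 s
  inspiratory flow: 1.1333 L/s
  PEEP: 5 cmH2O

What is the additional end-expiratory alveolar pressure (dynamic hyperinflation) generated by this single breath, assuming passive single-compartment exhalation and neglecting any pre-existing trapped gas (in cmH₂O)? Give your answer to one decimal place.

2.6

Vt = flow × Ti = 1.1333 L/s × 0.41 s × 1000 mL/L = 464.65 mL.
R = (PIP − Pplat)/V̇ = (20.0 − 12.5) / 1.1333 = 7.5/1.1333 = 6.618 cmH2O·s/L.
C = Vt/(Pplat − PEEP) = 464.65 / (12.5 − 5) = 464.65/7.5 = 61.953 mL/cmH2O.
τ = R × C = 6.618 × 0.06195 L/cmH2O = 0.41 s.
Fraction remaining = e^(−Te/τ) = e^(−0.44/0.41) = 0.3419; trapped volume = 464.65 × 0.3419 = 158.86 mL.
Additional alveolar pressure from trapping ≈ V_trapped / C = 158.86 / 61.953 = 2.564 cmH2O.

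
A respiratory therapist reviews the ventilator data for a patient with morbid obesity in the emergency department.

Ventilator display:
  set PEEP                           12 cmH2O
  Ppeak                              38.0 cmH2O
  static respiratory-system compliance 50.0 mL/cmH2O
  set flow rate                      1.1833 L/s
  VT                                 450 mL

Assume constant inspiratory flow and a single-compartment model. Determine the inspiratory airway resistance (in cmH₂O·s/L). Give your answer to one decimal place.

Equation of motion (constant flow): PIP = Vt/C + R·V̇ + PEEP.
R·V̇ = PIP − Vt/C − PEEP = 38.0 − 450/50.0 − 12 = 38.0 − 9.0 − 12 = 17.0 cmH2O.
R = 17.0 / 1.1833 = 14.367 cmH2O·s/L.

14.4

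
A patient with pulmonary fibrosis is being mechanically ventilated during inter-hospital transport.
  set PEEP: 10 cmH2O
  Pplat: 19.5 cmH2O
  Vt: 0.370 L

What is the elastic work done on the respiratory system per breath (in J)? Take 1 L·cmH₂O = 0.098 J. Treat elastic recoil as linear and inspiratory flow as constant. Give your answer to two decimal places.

Elastic work ≈ ½ × (Pplat − PEEP) × Vt = 0.5 × (19.5 − 10) × 0.370 L = 0.5 × 9.5 × 0.370 = 1.758 L·cmH2O.
× 0.098 J/(L·cmH2O) → 0.1723 J.

0.17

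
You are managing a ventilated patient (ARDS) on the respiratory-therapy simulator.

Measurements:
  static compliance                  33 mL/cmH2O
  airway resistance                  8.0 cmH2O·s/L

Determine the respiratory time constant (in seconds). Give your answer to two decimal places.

0.26

τ = R × C = 8.0 × 33 mL/cmH2O = 8.0 × 0.033 L/cmH2O = 0.264 s.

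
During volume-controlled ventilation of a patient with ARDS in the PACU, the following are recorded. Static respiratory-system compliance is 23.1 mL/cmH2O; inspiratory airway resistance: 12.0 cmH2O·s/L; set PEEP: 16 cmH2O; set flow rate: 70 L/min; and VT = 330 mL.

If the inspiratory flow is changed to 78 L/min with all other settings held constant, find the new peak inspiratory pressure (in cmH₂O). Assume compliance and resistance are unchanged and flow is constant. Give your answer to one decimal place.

Flow: 70 L/min ÷ 60 = 1.1667 L/s.
New flow: 78 L/min ÷ 60 = 1.3 L/s.
PIP = Vt/C + R·V̇ + PEEP (constant-flow equation of motion).
Only the resistive term changes: ΔPIP = R × ΔV̇ = 12.0 × (1.3 − 1.1667) = 12.0 × 0.1333 = 1.6 cmH2O.
Original PIP = 330/23.1 + 12.0×1.1667 + 16 = 44.286 cmH2O; new PIP = 44.286 + (1.6) = 45.886 cmH2O.

45.9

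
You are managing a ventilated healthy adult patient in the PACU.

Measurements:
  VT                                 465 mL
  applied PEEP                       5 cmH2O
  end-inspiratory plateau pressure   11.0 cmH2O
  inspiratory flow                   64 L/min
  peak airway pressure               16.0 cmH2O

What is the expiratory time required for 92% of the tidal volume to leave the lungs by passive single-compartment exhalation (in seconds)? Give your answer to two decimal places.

0.92

Flow: 64 L/min ÷ 60 = 1.0667 L/s.
R = (PIP − Pplat)/V̇ = (16.0 − 11.0) / 1.0667 = 5.0/1.0667 = 4.687 cmH2O·s/L.
C = Vt/(Pplat − PEEP) = 465.0 / (11.0 − 5) = 465.0/6.0 = 77.5 mL/cmH2O.
τ = R × C = 4.687 × 0.0775 L/cmH2O = 0.3632 s.
t = −τ·ln(1 − 0.92) = −0.3632·ln(0.08) = 0.9173 s.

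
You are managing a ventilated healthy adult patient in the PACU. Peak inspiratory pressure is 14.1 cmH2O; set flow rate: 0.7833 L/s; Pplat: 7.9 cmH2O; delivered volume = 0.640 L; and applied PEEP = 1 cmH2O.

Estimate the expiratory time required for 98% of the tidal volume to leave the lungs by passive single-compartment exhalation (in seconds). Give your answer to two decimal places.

R = (PIP − Pplat)/V̇ = (14.1 − 7.9) / 0.7833 = 6.2/0.7833 = 7.915 cmH2O·s/L.
C = Vt/(Pplat − PEEP) = 640.0 / (7.9 − 1) = 640.0/6.9 = 92.754 mL/cmH2O.
τ = R × C = 7.915 × 0.09275 L/cmH2O = 0.7341 s.
t = −τ·ln(1 − 0.98) = −0.7341·ln(0.02) = 2.872 s.

2.87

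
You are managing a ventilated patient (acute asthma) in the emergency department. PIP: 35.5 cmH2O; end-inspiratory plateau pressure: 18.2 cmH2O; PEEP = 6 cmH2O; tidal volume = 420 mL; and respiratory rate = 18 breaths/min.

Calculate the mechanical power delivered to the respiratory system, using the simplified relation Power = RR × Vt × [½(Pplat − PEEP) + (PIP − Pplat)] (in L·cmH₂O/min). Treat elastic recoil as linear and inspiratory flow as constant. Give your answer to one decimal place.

Per-breath work = Vt × [½(Pplat−PEEP) + (PIP−Pplat)] = 0.420 × [0.5×12.2 + 17.3] = 0.420 × 23.4 = 9.828 L·cmH2O.
Power = 18 × 9.828 = 176.9 L·cmH2O/min.

176.9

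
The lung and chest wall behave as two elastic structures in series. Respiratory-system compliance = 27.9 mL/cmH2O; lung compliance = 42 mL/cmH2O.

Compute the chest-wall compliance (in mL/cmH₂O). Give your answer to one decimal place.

83.1

1/Ccw = 1/Crs − 1/CL.
1/Ccw = 1/27.9 − 1/42 = 0.01203.
Ccw = 83.126 mL/cmH2O.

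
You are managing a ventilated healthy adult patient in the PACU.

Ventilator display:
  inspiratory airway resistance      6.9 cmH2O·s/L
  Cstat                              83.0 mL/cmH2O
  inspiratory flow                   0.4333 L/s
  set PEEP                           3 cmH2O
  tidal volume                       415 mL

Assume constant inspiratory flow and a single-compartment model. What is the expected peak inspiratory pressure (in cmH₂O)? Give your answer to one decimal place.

Equation of motion (constant flow): PIP = Vt/C + R·V̇ + PEEP.
PIP = 415/83.0 + 6.9×0.4333 + 3 = 5.0 + 2.99 + 3 = 10.99 cmH2O.

11.0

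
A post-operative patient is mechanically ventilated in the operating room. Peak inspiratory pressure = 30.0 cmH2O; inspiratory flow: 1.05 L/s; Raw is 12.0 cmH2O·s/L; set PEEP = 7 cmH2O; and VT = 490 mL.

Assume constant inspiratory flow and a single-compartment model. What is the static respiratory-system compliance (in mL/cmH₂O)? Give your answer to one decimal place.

47.1

Equation of motion (constant flow): PIP = Vt/C + R·V̇ + PEEP.
Vt/C = PIP − R·V̇ − PEEP = 30.0 − 12.0×1.05 − 7 = 30.0 − 12.6 − 7 = 10.4 cmH2O.
C = Vt / 10.4 = 490 / 10.4 = 47.115 mL/cmH2O.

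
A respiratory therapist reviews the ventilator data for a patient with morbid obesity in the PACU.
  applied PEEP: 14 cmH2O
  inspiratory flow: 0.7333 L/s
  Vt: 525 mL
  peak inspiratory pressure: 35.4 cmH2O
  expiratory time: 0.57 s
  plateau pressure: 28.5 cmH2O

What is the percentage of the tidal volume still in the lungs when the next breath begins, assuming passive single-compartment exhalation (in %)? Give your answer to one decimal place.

R = (PIP − Pplat)/V̇ = (35.4 − 28.5) / 0.7333 = 6.9/0.7333 = 9.41 cmH2O·s/L.
C = Vt/(Pplat − PEEP) = 525.0 / (28.5 − 14) = 525.0/14.5 = 36.207 mL/cmH2O.
τ = R × C = 9.41 × 0.03621 L/cmH2O = 0.3407 s.
Fraction remaining at end-expiration = e^(−Te/τ) = e^(−0.57/0.3407) = 0.1877 → 18.77%.

18.8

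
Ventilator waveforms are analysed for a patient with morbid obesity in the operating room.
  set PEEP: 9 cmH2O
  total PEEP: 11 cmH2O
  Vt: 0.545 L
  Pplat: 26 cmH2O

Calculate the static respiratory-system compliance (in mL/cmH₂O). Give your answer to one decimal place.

End-expiratory occlusion gives total PEEP = 11 cmH2O (intrinsic PEEP = 11 − 9 = 2). Use total PEEP for the elastic gradient.
Cstat = Vt / (Pplat − PEEPtotal) = 545 / (26 − 11) = 545 / 15.0 = 36.333 mL/cmH2O.

36.3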